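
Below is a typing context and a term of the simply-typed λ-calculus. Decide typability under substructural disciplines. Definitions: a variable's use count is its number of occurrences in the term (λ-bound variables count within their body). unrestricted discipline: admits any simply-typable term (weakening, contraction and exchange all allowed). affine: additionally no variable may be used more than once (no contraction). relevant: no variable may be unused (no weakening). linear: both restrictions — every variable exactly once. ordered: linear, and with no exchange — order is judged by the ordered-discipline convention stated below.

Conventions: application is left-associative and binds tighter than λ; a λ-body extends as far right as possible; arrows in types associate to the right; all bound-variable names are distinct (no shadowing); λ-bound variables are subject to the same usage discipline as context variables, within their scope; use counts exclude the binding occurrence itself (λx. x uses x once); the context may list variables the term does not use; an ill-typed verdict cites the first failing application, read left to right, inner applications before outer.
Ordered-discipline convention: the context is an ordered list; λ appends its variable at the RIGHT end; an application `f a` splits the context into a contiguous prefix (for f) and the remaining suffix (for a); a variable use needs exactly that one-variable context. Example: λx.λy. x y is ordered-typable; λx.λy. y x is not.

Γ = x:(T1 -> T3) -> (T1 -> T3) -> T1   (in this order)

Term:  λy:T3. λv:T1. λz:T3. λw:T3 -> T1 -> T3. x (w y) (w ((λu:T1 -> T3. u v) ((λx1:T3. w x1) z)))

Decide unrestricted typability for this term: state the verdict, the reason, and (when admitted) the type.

yes — type-checks (T3 -> T1 -> T3 -> (T3 -> T1 -> T3) -> T1) and nothing is barred; term : T3 -> T1 -> T3 -> (T3 -> T1 -> T3) -> T1
variable uses: x: 1, y (λ-bound): 1, v (λ-bound): 1, z (λ-bound): 1, w (λ-bound): 3, u (λ-bound): 1, x1 (λ-bound): 1
use order (left to right): x, w, y, w, u, v, w, x1, z
typing: the term checks, with type T3 -> T1 -> T3 -> (T3 -> T1 -> T3) -> T1
summary: ordered ✗ | linear ✗ | affine ✗ | relevant ✓ | unrestricted ✓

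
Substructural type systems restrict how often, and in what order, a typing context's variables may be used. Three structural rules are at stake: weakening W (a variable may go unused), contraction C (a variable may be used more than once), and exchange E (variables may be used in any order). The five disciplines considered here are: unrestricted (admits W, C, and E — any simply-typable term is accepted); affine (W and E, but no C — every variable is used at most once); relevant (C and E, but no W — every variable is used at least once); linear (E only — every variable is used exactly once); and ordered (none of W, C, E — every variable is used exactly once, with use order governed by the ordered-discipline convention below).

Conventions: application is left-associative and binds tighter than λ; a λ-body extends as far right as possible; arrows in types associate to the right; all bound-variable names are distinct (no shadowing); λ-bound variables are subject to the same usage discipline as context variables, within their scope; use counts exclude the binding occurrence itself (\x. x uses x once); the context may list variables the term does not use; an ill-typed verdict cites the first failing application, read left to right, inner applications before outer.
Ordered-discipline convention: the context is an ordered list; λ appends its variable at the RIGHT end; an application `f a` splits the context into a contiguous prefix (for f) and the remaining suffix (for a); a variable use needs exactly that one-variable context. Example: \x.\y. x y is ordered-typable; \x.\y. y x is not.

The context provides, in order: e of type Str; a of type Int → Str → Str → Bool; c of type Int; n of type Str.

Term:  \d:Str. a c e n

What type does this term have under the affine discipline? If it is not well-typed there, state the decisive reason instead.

term : Str → Bool
counts: e ×1; a ×1; c ×1; n ×1; d (λ-bound) ×0
use order (left to right): a, c, e, n
typing: the term checks, with type Str → Bool
all disciplines: ordered ✗ · linear ✗ · affine ✓ · relevant ✗ · unrestricted ✓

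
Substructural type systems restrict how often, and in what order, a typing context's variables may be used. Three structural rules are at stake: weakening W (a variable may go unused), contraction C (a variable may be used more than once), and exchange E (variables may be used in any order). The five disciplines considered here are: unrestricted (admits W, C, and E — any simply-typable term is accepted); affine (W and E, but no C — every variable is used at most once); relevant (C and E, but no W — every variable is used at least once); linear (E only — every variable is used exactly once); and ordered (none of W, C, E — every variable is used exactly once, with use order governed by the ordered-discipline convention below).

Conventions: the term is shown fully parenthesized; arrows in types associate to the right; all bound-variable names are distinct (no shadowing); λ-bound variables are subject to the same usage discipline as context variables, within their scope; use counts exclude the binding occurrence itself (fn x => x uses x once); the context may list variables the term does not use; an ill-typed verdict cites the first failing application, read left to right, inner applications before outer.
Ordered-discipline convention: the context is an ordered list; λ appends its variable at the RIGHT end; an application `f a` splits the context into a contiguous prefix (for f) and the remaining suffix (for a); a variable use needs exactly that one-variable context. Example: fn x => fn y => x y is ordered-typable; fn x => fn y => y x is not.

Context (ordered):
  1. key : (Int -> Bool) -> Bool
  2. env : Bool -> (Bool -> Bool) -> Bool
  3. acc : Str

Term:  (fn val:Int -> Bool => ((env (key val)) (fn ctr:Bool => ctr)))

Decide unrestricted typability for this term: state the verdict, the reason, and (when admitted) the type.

yes — well-typed at (Int -> Bool) -> Bool; no restrictions here; term : (Int -> Bool) -> Bool
use counts: key: 1×, env: 1×, acc: 0×, val [bound]: 1×, ctr [bound]: 1×
uses in reading order: env, key, val, ctr
typing: well-typed at (Int -> Bool) -> Bool
across the five disciplines: ordered ✗ · linear ✗ · affine ✓ · relevant ✗ · unrestricted ✓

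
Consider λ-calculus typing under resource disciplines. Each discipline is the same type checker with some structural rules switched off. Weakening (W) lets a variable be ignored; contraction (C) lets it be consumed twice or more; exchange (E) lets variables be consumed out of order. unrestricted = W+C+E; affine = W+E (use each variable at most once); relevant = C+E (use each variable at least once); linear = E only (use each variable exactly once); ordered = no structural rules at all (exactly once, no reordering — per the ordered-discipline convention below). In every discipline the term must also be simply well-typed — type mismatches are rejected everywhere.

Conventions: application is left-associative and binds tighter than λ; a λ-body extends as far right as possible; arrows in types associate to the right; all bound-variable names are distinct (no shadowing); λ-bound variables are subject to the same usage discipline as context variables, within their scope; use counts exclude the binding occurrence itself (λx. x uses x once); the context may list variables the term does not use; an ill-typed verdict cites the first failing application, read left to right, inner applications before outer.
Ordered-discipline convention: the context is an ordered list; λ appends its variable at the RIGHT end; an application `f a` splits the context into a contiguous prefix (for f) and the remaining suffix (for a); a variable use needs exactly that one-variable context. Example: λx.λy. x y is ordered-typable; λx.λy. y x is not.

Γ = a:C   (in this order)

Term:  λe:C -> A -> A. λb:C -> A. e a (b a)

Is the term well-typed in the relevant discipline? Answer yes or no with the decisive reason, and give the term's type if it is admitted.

yes — a, e, b: all used, weakening unneeded; term : (C -> A -> A) -> (C -> A) -> A
counts: a: 2, e [bound]: 1, b [bound]: 1
use order (left to right): e, a, b, a
typing: well-typed at (C -> A -> A) -> (C -> A) -> A
across the five disciplines: ordered ✗, linear ✗, affine ✗, relevant ✓, unrestricted ✓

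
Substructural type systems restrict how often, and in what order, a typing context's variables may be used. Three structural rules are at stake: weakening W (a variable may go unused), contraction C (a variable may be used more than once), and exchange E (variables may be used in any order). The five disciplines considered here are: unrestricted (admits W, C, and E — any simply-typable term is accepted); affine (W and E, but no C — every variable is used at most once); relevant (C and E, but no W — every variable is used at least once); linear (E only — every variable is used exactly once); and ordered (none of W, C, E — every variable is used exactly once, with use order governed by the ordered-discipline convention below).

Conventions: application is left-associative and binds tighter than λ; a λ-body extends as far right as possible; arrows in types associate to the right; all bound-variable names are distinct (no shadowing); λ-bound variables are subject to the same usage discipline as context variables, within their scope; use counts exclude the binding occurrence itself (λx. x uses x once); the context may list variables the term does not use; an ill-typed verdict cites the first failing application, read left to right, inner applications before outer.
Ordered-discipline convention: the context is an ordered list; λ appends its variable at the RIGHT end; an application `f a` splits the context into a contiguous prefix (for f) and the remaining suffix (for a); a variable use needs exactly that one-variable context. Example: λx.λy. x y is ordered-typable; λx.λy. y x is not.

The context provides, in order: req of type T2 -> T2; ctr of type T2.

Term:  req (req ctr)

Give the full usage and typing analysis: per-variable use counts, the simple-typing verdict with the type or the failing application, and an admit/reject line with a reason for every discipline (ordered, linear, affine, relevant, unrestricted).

variable uses: req: 2, ctr: 1
use order (left to right): req, req, ctr
typing: ✓ — T2
ordered: ✗, needs contraction — req ×2
linear: ✗, needs contraction — req ×2
affine: ✗, needs contraction — req ×2
relevant: ✓, every one of req, ctr appears
unrestricted: ✓, simply typable at T2; W, C, E all held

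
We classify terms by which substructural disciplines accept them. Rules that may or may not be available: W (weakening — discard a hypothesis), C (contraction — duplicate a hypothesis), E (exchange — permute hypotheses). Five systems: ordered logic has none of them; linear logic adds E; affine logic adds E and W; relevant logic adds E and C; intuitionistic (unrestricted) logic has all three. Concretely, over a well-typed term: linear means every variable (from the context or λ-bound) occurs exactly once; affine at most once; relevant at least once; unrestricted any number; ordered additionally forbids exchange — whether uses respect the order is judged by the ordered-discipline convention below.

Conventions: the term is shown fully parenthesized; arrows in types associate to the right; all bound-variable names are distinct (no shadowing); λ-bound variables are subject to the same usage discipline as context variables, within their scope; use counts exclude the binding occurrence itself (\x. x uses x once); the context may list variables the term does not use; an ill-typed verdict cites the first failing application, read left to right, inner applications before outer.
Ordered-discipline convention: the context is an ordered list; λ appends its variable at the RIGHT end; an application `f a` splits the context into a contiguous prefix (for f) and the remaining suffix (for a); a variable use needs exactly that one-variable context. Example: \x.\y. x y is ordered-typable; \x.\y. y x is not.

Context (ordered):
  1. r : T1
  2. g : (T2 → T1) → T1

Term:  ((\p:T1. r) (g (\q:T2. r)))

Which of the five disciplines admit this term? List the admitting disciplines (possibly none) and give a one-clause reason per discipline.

accepted by: unrestricted
usage: r: 2, g: 1, p (λ-bound): 0, q (λ-bound): 0
use order (left to right): r, g, r
typing: well-typed — term : T1
ordered: ✗, needs contraction — r ×2; needs weakening: p, q unused
linear: ✗, needs contraction — r ×2; needs weakening: p, q unused
affine: ✗, needs contraction — r ×2
relevant: ✗, needs weakening: p, q unused
unrestricted: ✓, typability at T1 is all that's needed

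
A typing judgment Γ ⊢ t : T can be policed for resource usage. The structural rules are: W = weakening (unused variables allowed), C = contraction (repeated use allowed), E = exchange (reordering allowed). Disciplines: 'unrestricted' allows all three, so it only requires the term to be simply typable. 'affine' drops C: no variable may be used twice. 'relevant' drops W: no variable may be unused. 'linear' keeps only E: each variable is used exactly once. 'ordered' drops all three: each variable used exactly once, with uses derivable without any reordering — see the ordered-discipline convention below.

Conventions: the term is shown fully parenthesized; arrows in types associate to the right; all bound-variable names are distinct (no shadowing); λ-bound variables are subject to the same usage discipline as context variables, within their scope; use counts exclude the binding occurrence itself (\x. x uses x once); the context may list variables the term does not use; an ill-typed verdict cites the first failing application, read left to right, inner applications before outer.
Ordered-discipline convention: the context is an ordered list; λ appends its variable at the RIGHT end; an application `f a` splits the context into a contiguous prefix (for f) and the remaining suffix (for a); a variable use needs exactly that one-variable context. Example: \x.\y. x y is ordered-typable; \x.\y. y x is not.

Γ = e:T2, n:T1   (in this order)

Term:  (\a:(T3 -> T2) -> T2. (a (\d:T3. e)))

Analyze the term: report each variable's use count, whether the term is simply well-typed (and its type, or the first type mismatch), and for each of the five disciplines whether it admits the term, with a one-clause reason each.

usage: e: 1; n: 0; a (bound): 1; d (bound): 0
left-to-right use order: a, e
typing: well-typed at ((T3 -> T2) -> T2) -> T2
ordered: ✗, n, d left unused
linear: ✗, n, d left unused
affine: ✓, at most one use each (e, n, a, d)
relevant: ✗, n, d left unused
unrestricted: ✓, simply typable at ((T3 -> T2) -> T2) -> T2; W, C, E all held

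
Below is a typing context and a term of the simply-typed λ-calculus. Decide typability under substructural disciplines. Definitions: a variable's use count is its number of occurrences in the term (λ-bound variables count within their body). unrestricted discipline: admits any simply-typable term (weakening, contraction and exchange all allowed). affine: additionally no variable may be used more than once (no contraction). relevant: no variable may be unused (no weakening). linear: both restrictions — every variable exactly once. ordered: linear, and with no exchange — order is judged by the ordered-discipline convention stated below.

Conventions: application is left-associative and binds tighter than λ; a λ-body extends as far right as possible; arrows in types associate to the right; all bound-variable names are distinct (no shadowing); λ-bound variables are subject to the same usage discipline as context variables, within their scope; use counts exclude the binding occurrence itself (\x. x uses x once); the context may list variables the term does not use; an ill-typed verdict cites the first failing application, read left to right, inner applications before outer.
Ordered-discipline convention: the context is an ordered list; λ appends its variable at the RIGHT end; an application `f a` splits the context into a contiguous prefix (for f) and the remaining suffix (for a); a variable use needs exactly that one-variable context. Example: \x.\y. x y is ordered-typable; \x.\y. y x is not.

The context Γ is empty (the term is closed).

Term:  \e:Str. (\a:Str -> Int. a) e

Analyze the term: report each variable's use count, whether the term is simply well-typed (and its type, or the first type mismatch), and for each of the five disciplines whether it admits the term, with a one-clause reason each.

counts: e [bound] ×1, a [bound] ×1
order of uses: a, e
typing: ill-typed: an application expects Str -> Int but receives Str
ordered: ✗ — a type mismatch blocks all five
linear: ✗ — the type mismatch rejects it
affine: ✗ — not simply typable
relevant: ✗ — fails simple typing
unrestricted: ✗ — a type mismatch blocks all five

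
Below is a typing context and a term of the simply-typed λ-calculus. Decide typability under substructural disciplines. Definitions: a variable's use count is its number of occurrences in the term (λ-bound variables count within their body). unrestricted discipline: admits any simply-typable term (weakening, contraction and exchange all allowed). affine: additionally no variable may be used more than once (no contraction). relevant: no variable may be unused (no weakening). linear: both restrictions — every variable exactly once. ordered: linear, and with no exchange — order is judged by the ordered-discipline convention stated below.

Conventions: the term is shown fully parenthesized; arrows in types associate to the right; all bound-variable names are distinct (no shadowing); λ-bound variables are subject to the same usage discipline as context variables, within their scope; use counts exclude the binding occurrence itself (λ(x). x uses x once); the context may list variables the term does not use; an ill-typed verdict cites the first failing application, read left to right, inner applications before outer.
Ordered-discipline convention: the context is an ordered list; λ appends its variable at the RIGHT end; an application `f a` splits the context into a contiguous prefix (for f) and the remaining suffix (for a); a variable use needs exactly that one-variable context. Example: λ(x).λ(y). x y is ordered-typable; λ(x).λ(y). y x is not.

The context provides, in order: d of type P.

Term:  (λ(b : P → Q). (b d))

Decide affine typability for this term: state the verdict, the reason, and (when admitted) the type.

yes — no duplicate uses among d, b; term : (P → Q) → Q
usage: d: 1, b [bound]: 1
use order (left to right): b, d
typing: well-typed at (P → Q) → Q
all disciplines: ordered ✗ · linear ✓ · affine ✓ · relevant ✓ · unrestricted ✓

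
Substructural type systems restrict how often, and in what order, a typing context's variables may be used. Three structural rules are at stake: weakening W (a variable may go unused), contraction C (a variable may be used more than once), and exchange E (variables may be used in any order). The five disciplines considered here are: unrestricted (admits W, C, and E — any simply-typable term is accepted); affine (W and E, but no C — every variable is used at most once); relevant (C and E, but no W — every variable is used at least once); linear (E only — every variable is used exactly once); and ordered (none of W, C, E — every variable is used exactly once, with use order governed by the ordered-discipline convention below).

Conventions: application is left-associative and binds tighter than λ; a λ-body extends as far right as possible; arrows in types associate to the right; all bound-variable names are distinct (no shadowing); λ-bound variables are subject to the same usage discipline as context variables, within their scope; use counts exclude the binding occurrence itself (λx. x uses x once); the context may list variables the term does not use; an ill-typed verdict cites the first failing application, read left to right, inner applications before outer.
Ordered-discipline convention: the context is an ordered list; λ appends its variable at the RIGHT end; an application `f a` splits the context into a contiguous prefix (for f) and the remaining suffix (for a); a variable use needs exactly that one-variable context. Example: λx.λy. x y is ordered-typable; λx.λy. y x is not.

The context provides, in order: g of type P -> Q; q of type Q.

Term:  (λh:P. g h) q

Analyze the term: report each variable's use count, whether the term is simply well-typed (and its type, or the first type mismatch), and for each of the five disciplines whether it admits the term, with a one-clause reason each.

usage: g: 1×; q: 1×; h (λ-bound): 1×
uses in reading order: g, h, q
typing: ill-typed: a function awaiting P gets Q
ordered: ✗, the type mismatch rejects it
linear: ✗, not simply typable
affine: ✗, fails simple typing
relevant: ✗, a type mismatch blocks all five
unrestricted: ✗, the type mismatch rejects it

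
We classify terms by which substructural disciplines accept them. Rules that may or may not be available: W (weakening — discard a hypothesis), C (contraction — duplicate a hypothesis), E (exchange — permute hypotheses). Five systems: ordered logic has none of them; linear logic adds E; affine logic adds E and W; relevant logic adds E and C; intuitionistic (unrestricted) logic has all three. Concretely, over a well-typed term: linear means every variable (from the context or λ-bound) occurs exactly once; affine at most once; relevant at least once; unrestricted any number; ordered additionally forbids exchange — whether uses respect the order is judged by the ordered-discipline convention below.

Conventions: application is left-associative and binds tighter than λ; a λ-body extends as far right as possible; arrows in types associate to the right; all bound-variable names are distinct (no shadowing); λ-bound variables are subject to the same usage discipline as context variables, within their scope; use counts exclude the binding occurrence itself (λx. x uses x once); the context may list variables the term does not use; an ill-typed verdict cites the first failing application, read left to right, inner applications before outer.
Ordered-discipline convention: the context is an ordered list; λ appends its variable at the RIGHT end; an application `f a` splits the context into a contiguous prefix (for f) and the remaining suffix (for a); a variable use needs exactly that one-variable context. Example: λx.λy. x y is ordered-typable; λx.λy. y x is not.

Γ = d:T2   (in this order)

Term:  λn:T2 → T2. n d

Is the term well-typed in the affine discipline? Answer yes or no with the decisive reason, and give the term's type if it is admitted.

yes — at most one use each (d, n); term : (T2 → T2) → T2
usage: d=1, n (λ-bound)=1
left-to-right use order: n, d
typing: ✓ — (T2 → T2) → T2
all disciplines: ordered ✗ · linear ✓ · affine ✓ · relevant ✓ · unrestricted ✓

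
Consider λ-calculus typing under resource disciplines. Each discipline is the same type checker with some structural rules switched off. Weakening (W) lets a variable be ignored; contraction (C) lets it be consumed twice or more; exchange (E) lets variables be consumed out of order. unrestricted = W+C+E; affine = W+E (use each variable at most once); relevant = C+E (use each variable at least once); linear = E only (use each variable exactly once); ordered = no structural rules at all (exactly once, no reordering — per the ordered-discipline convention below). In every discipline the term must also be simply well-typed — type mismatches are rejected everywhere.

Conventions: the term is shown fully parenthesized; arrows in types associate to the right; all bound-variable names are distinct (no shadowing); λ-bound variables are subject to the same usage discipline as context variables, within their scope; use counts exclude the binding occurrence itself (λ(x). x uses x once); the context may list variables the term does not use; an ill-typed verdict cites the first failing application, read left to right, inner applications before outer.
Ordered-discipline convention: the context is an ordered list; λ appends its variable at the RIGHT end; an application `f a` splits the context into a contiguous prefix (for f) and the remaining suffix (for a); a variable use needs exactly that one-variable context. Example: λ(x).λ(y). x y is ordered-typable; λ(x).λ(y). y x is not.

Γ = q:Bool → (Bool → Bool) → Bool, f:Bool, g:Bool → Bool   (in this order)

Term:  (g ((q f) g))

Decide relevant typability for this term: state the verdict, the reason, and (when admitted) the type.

yes — q, f, g: all used, weakening unneeded; term : Bool
use counts: q ×1, f ×1, g ×2
left-to-right use order: g, q, f, g
typing: the term checks, with type Bool
all disciplines: ordered ✗, linear ✗, affine ✗, relevant ✓, unrestricted ✓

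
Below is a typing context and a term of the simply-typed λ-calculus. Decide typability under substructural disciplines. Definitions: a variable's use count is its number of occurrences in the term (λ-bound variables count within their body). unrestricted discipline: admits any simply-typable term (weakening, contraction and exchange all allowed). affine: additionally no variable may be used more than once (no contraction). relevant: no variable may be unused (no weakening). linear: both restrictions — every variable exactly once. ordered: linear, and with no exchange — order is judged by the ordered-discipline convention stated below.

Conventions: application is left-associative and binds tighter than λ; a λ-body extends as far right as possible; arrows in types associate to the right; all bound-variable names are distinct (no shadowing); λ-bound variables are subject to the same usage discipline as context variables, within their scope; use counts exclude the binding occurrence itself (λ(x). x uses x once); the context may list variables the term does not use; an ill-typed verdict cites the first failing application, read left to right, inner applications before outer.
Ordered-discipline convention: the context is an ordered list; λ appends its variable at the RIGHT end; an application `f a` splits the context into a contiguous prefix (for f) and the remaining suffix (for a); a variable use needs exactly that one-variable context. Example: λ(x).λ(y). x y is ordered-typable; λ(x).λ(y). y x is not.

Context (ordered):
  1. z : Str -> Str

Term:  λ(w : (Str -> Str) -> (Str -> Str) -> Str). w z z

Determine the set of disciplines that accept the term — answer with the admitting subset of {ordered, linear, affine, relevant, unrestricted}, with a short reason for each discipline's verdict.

admitting disciplines: relevant, unrestricted
use counts: z: 2×; w (λ-bound): 1×
use order (left to right): w, z, z
typing: ✓ — ((Str -> Str) -> (Str -> Str) -> Str) -> Str
ordered ✗ (repeated use of z ×2)
linear ✗ (repeated use of z ×2)
affine ✗ (repeated use of z ×2)
relevant ✓ (at least one use each (z, w))
unrestricted ✓ (type-checks (((Str -> Str) -> (Str -> Str) -> Str) -> Str) and nothing is barred)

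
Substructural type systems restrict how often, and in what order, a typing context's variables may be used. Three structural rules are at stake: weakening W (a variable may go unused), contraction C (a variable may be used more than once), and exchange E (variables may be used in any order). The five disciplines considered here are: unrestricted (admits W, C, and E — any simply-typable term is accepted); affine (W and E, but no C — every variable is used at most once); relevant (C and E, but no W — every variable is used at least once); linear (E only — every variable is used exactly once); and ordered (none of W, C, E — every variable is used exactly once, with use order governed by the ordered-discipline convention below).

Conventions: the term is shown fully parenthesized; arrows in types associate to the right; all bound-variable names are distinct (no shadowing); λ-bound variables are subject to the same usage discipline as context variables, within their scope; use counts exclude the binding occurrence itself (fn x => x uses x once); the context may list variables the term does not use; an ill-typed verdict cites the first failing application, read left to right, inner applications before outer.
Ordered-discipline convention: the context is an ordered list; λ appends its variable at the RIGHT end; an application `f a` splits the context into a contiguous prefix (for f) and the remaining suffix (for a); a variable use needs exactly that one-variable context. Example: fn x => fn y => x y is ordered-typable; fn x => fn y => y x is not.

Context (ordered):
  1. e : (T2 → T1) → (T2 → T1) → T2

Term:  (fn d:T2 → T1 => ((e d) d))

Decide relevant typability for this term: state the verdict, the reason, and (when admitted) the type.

yes — e, d: all used, weakening unneeded; term : (T2 → T1) → T2
counts: e=1; d [bound]=2
left-to-right use order: e, d, d
typing: well-typed at (T2 → T1) → T2
across the five disciplines: ordered ✗, linear ✗, affine ✗, relevant ✓, unrestricted ✓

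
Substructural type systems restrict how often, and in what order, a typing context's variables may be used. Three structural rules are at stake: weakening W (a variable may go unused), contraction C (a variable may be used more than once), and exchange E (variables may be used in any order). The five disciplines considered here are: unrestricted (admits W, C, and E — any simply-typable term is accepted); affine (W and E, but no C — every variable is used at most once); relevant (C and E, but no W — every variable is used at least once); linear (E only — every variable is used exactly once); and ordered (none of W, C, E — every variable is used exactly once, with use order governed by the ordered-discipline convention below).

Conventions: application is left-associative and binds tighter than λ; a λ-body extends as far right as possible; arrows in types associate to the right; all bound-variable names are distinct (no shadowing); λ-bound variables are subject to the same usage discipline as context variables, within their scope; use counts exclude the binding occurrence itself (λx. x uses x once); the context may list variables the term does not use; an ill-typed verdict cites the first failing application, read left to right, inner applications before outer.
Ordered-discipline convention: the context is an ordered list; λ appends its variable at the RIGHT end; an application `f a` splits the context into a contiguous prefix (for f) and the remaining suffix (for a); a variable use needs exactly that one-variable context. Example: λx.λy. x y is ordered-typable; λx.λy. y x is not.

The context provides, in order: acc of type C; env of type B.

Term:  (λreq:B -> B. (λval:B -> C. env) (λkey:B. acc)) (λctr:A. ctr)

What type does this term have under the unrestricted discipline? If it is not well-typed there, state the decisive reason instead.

not well-typed under unrestricted — fails simple typing
use counts: acc=1; env=1; req (bound)=0; val (bound)=0; key (bound)=0; ctr (bound)=1
use order (left to right): env, acc, ctr
typing: ill-typed: an argument A -> A mismatches the expected B -> B
across the five disciplines: ordered ✗ | linear ✗ | affine ✗ | relevant ✗ | unrestricted ✗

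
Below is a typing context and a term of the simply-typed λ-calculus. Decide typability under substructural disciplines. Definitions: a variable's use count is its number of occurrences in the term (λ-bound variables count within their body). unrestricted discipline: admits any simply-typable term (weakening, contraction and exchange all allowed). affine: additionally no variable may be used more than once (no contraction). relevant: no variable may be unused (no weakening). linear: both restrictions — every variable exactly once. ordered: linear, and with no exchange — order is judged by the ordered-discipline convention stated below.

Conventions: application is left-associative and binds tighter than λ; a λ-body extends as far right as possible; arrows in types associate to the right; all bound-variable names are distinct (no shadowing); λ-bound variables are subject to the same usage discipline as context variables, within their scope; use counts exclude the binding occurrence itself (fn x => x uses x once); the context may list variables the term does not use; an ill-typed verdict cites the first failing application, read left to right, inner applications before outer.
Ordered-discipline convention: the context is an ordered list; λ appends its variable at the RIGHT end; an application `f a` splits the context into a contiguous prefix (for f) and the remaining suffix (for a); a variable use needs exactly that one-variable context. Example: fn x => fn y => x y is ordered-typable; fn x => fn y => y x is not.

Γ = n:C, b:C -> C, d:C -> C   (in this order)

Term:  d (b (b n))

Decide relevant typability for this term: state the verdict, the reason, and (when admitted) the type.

yes — none of n, b, d goes unused; term : C
variable uses: n ×1; b ×2; d ×1
use order (left to right): d, b, b, n
typing: ✓ — C
across the five disciplines: ordered ✗ · linear ✗ · affine ✗ · relevant ✓ · unrestricted ✓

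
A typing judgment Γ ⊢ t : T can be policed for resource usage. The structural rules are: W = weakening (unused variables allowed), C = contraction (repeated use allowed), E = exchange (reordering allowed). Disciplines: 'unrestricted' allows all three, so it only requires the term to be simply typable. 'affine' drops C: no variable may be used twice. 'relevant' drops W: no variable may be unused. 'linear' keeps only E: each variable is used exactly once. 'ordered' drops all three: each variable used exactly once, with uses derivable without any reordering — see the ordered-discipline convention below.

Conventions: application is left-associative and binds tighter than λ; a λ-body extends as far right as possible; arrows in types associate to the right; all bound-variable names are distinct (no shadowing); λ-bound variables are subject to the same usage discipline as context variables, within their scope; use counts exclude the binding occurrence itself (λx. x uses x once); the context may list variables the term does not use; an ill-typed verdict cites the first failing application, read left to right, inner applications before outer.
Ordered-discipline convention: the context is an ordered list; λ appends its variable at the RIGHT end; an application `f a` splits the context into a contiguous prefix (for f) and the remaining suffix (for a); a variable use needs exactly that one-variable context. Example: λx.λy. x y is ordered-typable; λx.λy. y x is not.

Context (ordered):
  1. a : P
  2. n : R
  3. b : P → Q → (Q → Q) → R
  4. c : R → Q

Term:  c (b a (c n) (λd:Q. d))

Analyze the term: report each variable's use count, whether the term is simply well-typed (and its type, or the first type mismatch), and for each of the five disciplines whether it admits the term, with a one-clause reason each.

variable uses: a: 1×; n: 1×; b: 1×; c: 2×; d (bound): 1×
use order (left to right): c, b, a, c, n, d
typing: well-typed — term : Q
ordered ✗ (c ×2 used more than once (contraction))
linear ✗ (c ×2 used more than once (contraction))
affine ✗ (c ×2 used more than once (contraction))
relevant ✓ (every one of a, n, b, c, d appears)
unrestricted ✓ (simply typable at Q; W, C, E all held)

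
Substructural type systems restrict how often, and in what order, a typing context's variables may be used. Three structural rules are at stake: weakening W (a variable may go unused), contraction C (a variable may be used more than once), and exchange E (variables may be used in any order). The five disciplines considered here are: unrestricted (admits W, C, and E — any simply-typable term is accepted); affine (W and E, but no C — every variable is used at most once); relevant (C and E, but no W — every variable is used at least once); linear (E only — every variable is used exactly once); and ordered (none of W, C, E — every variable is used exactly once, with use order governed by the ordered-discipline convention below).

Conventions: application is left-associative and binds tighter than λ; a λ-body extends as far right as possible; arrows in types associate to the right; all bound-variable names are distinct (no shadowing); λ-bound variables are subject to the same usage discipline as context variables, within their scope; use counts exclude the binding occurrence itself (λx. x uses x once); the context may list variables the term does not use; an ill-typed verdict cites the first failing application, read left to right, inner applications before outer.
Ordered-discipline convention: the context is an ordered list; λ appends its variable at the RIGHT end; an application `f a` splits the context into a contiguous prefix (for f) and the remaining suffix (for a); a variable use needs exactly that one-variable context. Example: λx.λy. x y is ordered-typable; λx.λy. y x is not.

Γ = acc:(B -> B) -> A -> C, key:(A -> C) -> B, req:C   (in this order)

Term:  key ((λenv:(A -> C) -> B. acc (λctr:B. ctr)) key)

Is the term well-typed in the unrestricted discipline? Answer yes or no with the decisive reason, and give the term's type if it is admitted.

yes — type-checks (B) and nothing is barred; term : B
counts: acc: 1, key: 2, req: 0, env (bound): 0, ctr (bound): 1
order of uses: key, acc, ctr, key
typing: ✓ — B
across the five disciplines: ordered ✗, linear ✗, affine ✗, relevant ✗, unrestricted ✓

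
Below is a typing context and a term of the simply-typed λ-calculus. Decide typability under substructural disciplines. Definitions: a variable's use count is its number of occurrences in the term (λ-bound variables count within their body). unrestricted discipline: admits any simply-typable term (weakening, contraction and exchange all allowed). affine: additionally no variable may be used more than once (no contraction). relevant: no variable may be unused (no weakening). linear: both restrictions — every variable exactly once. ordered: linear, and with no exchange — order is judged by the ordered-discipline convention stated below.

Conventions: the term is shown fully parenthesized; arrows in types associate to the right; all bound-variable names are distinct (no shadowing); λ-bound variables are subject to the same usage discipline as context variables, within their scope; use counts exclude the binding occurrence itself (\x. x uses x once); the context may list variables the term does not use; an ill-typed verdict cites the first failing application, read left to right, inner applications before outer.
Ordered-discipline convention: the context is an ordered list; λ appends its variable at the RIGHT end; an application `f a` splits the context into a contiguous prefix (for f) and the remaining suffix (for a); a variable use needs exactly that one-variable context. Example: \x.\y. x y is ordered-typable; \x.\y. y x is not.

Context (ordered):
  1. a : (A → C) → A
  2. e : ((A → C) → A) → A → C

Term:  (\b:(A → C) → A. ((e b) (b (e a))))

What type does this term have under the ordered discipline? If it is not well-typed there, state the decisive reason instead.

not well-typed under ordered — uses contraction: e ×2, b ×2
use counts: a: 1; e: 2; b (λ-bound): 2
left-to-right use order: e, b, b, e, a
typing: the term checks, with type ((A → C) → A) → C
per-discipline verdicts: ordered ✗ | linear ✗ | affine ✗ | relevant ✓ | unrestricted ✓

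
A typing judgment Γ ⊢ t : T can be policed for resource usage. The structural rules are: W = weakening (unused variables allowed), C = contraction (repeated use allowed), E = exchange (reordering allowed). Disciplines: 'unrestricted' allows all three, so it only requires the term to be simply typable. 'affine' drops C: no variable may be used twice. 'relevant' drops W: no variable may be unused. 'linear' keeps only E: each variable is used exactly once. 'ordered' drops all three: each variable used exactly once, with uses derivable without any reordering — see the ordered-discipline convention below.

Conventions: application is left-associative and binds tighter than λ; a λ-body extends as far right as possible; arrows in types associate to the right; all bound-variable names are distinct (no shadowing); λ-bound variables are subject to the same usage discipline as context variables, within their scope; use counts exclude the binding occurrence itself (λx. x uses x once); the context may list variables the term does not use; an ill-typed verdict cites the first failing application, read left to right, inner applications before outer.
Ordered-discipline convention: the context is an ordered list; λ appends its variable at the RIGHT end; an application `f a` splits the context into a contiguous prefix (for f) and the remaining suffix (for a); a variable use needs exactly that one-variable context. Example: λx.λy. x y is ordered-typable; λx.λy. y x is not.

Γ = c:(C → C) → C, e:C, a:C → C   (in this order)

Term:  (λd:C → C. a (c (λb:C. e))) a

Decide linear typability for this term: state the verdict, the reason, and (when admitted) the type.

no — a ×2 used more than once (contraction); unused: d, b — weakening required
counts: c: 1×, e: 1×, a: 2×, d [bound]: 0×, b [bound]: 0×
left-to-right use order: a, c, e, a
typing: well-typed at C
summary: ordered ✗ · linear ✗ · affine ✗ · relevant ✗ · unrestricted ✓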